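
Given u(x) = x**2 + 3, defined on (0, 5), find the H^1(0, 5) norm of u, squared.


||u||_{H^1}^2 = 3260/3

The H^1 norm (squared) on an interval (0, L) is
  ||u||_{H^1}^2 = ∫_0^L u(x)^2 dx + ∫_0^L u'(x)^2 dx.
Compute u'(x) = 2*x.
Then u(x)^2 = x**4 + 6*x**2 + 9 and u'(x)^2 = 4*x**2.
Integrate each monomial from 0 to 5 using ∫_0^5 c·x^n dx = c·5^(n+1)/(n+1):
  ∫_0^5 u(x)^2 dx = ∫_0^5 (x^4 + 6*x^2 + 9) dx. Term by term:
    ∫_0^5 x^4 dx = 625;  ∫_0^5 6*x^2 dx = 250;  ∫_0^5 9 dx = 45.
  Sum: 625 + 250 + 45 = 920.
  ∫_0^5 u'(x)^2 dx = ∫_0^5 (4*x^2) dx. Term by term:
    ∫_0^5 4*x^2 dx = 500/3.
Adding: ||u||_{H^1}^2 = 920 + 500/3 = 3260/3.


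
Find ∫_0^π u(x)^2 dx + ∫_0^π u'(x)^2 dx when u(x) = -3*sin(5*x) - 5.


||u||_{H^1(0,π)}^2 = 12 + 142*π

u'(x) = -15*cos(5*x).
Expand u² and (u')² and integrate term by term on (0, π), using: for integers n ≥ 1, ∫_0^π sin²(nx) dx = ∫_0^π cos²(nx) dx = π/2; for n ≠ n', ∫_0^π sin(nx)sin(n'x) dx = ∫_0^π cos(nx)cos(n'x) dx = 0; and by product-to-sum, ∫_0^π sin(nx)cos(n'x) dx = ½∫_0^π [sin((n+n')x) + sin((n−n')x)] dx, which is 0 when n+n' is even and 2n/(n²−n'²) when n+n' is odd (it need not vanish on (0, π)). For the constant mode: ∫_0^π 1 dx = π, ∫_0^π cos(nx) dx = 0, ∫_0^π sin(nx) dx = (1−(−1)^n)/n.
  u² squared terms: (-5)²·∫1 dx = 25·π = 25*π;  (-3)²·∫sin(5x)² dx = 9·π/2 = 9*π/2.
  u² cross terms: 2·(-5)·(-3)·∫1·sin(5x) dx = 30·(2/5) = 12.
  So ∫_0^π u² dx = 25*π + 9*π/2 + 12 = 12 + 59*π/2.
  (u')² squared terms: (-15)²·∫cos(5x)² dx = 225·π/2 = 225*π/2.
  So ∫_0^π (u')² dx = 225*π/2.
||u||_{H^1}^2 = (12 + 59*π/2) + (225*π/2) = 12 + 142*π.


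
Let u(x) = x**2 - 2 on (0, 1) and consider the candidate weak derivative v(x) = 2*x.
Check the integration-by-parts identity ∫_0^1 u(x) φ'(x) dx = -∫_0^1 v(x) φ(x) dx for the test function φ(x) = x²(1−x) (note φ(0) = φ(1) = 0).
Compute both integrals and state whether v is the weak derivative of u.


LHS = -1/10, RHS = -1/10. Yes, v = u' weakly.

u(x) = x**2 - 2, classical derivative u'(x) = 2*x.
φ(x) = x²(1−x), so φ'(x) = x*(2 - 3*x).
Note φ(0) = φ(1) = 0, so the boundary term u·φ vanishes.
LHS = ∫_0^1 u(x) φ'(x) dx = ∫_0^1 (-3*x^4 + 2*x^3 + 6*x^2 - 4*x) dx. Term by term:
  ∫_0^1 -3*x^4 dx = -3/5;  ∫_0^1 2*x^3 dx = 1/2;  ∫_0^1 6*x^2 dx = 2;
  ∫_0^1 -4*x dx = -2.
Sum: -3/5 + 1/2 + 2 − 2 = -1/10.
So LHS = -1/10.
∫_0^1 v(x) φ(x) dx = ∫_0^1 (-2*x^4 + 2*x^3) dx. Term by term:
  ∫_0^1 -2*x^4 dx = -2/5;  ∫_0^1 2*x^3 dx = 1/2.
Sum: -2/5 + 1/2 = 1/10.
So RHS = -∫_0^1 v(x) φ(x) dx = -1/10.
LHS = RHS, so the identity holds for this test φ.
Moreover u is smooth here and v(x) = u'(x) = 2*x pointwise, so the identity holds for every test function. Hence v is the weak derivative of u.


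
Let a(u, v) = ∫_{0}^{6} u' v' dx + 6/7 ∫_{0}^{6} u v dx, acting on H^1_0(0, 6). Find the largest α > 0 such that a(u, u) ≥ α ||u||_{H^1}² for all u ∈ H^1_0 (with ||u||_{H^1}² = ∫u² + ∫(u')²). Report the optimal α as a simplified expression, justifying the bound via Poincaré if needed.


α = (π^2 + 216/7)/(π^2 + 36)

Coercivity of a(·,·) on H^1_0(0, 6) means a(u, u) ≥ α ||u||_{H^1}² for every u ∈ H^1_0.
The interval has length L = 6, and Poincaré/coercivity depend only on L. Here a(u, u) = ∫(u')² + (6/7)·∫u².
Here 0 < c = 6/7 < 1. The condition a(u,u) ≥ α||u||_{H^1}² reads (1−α)∫(u')² ≥ (α−c)∫u². Any admissible α is ≤ 1 (rapidly oscillating u have ∫u²/∫(u')² → 0), and α = 1 would force 0 ≥ (1−c)∫u², impossible since c < 1; so 1−α > 0. By the sharp Poincaré inequality on H^1_0 of an interval of length L, ∫(u')² ≥ (π/L)²∫u² with equality for the first sine mode sin(π(x−x₀)/L) (x₀ the left endpoint), so the inequality holds for all u iff (1−α)(π/L)² ≥ α − c, i.e. α ≤ ((π/L)² + c)/((π/L)² + 1) = (1 + c(L/π)²)/(1 + (L/π)²). With (π/L)² = π^2/36 and c = 6/7, the largest admissible constant is α = ((π/L)² + c)/((π/L)² + 1).
Simplifying, α = (π^2 + 216/7)/(π^2 + 36).


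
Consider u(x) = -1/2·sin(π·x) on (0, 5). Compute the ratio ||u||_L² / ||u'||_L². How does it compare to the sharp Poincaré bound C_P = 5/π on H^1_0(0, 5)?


||u||_L² / ||u'||_L² = 1/π < C_P = 5/π.

u(x) = -1/2·sin(π·x), so u'(x) = -π*cos(π*x)/2.
Writing u(x) = A·sin(kπx/L) with A = -1/2 and k = 5, use ∫_0^L sin²(kπx/L) dx = L/2 and ∫_0^L cos²(kπx/L) dx = L/2.
u² = 1/4·sin²(π·x) and (u')² = π^2/4·cos²(π·x), and each of sin², cos² integrates to L/2 = 5/2 over (0, 5).
∫_0^5 u² dx = 5/8, so ||u||_L² = sqrt(10)/4.
∫_0^5 (u')² dx = 5*π^2/8, so ||u'||_L² = sqrt(10)*π/4.
Ratio ||u||_L² / ||u'||_L² = 1/π.
Sharp Poincaré constant on H^1_0(0, 5) is C_P = L/π = 5/π, achieved by sin(π/5·x).
This is the k = 5 harmonic; the ratio L/(kπ) is strictly less than C_P = L/π, consistent with the sharp inequality ||u||_L² ≤ C_P ||u'||_L².


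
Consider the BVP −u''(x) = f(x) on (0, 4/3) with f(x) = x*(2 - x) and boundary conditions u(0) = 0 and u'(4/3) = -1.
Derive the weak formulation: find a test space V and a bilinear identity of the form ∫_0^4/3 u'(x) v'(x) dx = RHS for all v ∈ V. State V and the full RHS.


V = {v ∈ H^1(0, 4/3) : v(0) = 0} (test functions vanish at x = 0 where u is specified); weak form: ∫_0^4/3 u'v' dx = ∫_0^4/3 (x*(2 - x)) v dx − v(4/3) for all v ∈ V.

Multiply both sides by a test function v and integrate from 0 to 4/3:
  ∫_0^4/3 −u''(x) v(x) dx = ∫_0^4/3 f(x) v(x) dx.
Integrate the LHS by parts once:
  ∫_0^4/3 −u'' v dx = −[u'(x) v(x)]_0^4/3 + ∫_0^4/3 u'(x) v'(x) dx.
Thus ∫_0^4/3 u'(x) v'(x) dx = ∫_0^4/3 f(x) v(x) dx + [u'(x) v(x)]_0^4/3.
Choose V so that boundary terms are either known or forced to vanish.
Mixed BC: u(0) = 0 (Dirichlet) and u'(4/3) = -1 (Neumann). Define V = {v ∈ H^1(0, 4/3) : v(0) = 0}. Then [u' v]_0^4/3 = u'(4/3)·v(4/3) − u'(0)·0 = − v(4/3).
Weak formulation: find u (satisfying any essential BC) such that ∫_0^4/3 u'(x) v'(x) dx = ∫_0^4/3 f v dx − v(4/3) for all v ∈ V (Dirichlet at 0 absorbed into V; Neumann datum at x = 4/3 contributes the boundary term).
Substituting f(x) = x*(2 - x), the right-hand side is ∫_0^4/3 (x*(2 - x)) v dx − v(4/3).


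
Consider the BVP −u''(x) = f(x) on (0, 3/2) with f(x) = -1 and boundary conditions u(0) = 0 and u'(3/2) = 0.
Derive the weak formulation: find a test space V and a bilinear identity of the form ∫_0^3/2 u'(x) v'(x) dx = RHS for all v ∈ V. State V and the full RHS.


V = {v ∈ H^1(0, 3/2) : v(0) = 0} (test functions vanish at x = 0 where u is specified); weak form: ∫_0^3/2 u'v' dx = ∫_0^3/2 (-1) v dx for all v ∈ V.

Multiply both sides by a test function v and integrate from 0 to 3/2:
  ∫_0^3/2 −u''(x) v(x) dx = ∫_0^3/2 f(x) v(x) dx.
Integrate the LHS by parts once:
  ∫_0^3/2 −u'' v dx = −[u'(x) v(x)]_0^3/2 + ∫_0^3/2 u'(x) v'(x) dx.
Thus ∫_0^3/2 u'(x) v'(x) dx = ∫_0^3/2 f(x) v(x) dx + [u'(x) v(x)]_0^3/2.
Choose V so that boundary terms are either known or forced to vanish.
Mixed BC: u(0) = 0 (Dirichlet) and u'(3/2) = 0 (Neumann). Define V = {v ∈ H^1(0, 3/2) : v(0) = 0}. Then [u' v]_0^3/2 = u'(3/2)·v(3/2) − u'(0)·0 = 0.
Weak formulation: find u (satisfying any essential BC) such that ∫_0^3/2 u'(x) v'(x) dx = ∫_0^3/2 f v dx for all v ∈ V (Dirichlet at 0 absorbed into V; the Neumann datum at x = 3/2 is zero, so no boundary term remains).
Substituting f(x) = -1, the right-hand side is ∫_0^3/2 (-1) v dx.


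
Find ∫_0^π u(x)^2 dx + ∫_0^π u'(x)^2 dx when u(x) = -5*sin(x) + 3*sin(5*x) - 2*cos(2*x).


||u||_{H^1(0,π)}^2 = -2000/21 + 152*π

u'(x) = 4*sin(2*x) - 5*cos(x) + 15*cos(5*x).
Expand u² and (u')² and integrate term by term on (0, π), using: for integers n ≥ 1, ∫_0^π sin²(nx) dx = ∫_0^π cos²(nx) dx = π/2; for n ≠ n', ∫_0^π sin(nx)sin(n'x) dx = ∫_0^π cos(nx)cos(n'x) dx = 0; and by product-to-sum, ∫_0^π sin(nx)cos(n'x) dx = ½∫_0^π [sin((n+n')x) + sin((n−n')x)] dx, which is 0 when n+n' is even and 2n/(n²−n'²) when n+n' is odd (it need not vanish on (0, π)).
  u² squared terms: (-5)²·∫sin(x)² dx = 25·π/2 = 25*π/2;  (-2)²·∫cos(2x)² dx = 4·π/2 = 2*π;  (3)²·∫sin(5x)² dx = 9·π/2 = 9*π/2.
  u² cross terms: 2·(-5)·(-2)·∫sin(x)·cos(2x) dx = 20·(-2/3) = -40/3;  2·(-5)·(3)·∫sin(x)·sin(5x) dx = -30·(0) = 0;  2·(-2)·(3)·∫cos(2x)·sin(5x) dx = -12·(10/21) = -40/7.
  So ∫_0^π u² dx = 25*π/2 + 2*π + 9*π/2 − 40/3 + 0 − 40/7 = -400/21 + 19*π.
  (u')² squared terms: (-5)²·∫cos(x)² dx = 25·π/2 = 25*π/2;  (4)²·∫sin(2x)² dx = 16·π/2 = 8*π;  (15)²·∫cos(5x)² dx = 225·π/2 = 225*π/2.
  (u')² cross terms: 2·(-5)·(4)·∫cos(x)·sin(2x) dx = -40·(4/3) = -160/3;  2·(-5)·(15)·∫cos(x)·cos(5x) dx = -150·(0) = 0;  2·(4)·(15)·∫sin(2x)·cos(5x) dx = 120·(-4/21) = -160/7.
  So ∫_0^π (u')² dx = 25*π/2 + 8*π + 225*π/2 − 160/3 + 0 − 160/7 = -1600/21 + 133*π.
||u||_{H^1}^2 = (-400/21 + 19*π) + (-1600/21 + 133*π) = -2000/21 + 152*π.


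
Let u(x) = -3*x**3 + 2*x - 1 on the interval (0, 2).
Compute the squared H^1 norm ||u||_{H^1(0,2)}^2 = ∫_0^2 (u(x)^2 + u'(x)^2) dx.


||u||_{H^1}^2 = 57418/105

The H^1 norm (squared) on an interval (0, L) is
  ||u||_{H^1}^2 = ∫_0^L u(x)^2 dx + ∫_0^L u'(x)^2 dx.
Compute u'(x) = 2 - 9*x**2.
Then u(x)^2 = 9*x**6 - 12*x**4 + 6*x**3 + 4*x**2 - 4*x + 1 and u'(x)^2 = 81*x**4 - 36*x**2 + 4.
Integrate each monomial from 0 to 2 using ∫_0^2 c·x^n dx = c·2^(n+1)/(n+1):
  ∫_0^2 u(x)^2 dx = ∫_0^2 (9*x^6 - 12*x^4 + 6*x^3 + 4*x^2 - 4*x + 1) dx. Term by term:
    ∫_0^2 9*x^6 dx = 1152/7;  ∫_0^2 -12*x^4 dx = -384/5;  ∫_0^2 6*x^3 dx = 24;
    ∫_0^2 4*x^2 dx = 32/3;  ∫_0^2 -4*x dx = -8;  ∫_0^2 1 dx = 2.
  Sum: 1152/7 − 384/5 + 24 + 32/3 − 8 + 2 = 12226/105.
  ∫_0^2 u'(x)^2 dx = ∫_0^2 (81*x^4 - 36*x^2 + 4) dx. Term by term:
    ∫_0^2 81*x^4 dx = 2592/5;  ∫_0^2 -36*x^2 dx = -96;  ∫_0^2 4 dx = 8.
  Sum: 2592/5 − 96 + 8 = 2152/5.
Adding: ||u||_{H^1}^2 = 12226/105 + 2152/5 = 57418/105.


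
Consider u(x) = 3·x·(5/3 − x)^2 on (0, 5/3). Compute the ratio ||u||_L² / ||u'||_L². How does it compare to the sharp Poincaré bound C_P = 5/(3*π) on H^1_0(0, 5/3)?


||u||_L² / ||u'||_L² = 5*sqrt(14)/42 < C_P = 5/(3*π).

u(x) = 3·x·(5/3 − x)^2, so u'(x) = (x - 5/3)*(9*x - 5).
u(x) = 3·x·(5/3 − x)^2 vanishes at x = 0 and x = 5/3, so u ∈ H^1_0(0, 5/3). Differentiate via the product rule and integrate the resulting polynomials term by term.
  ∫_0^5/3 u² dx = ∫_0^5/3 (9*x^6 - 60*x^5 + 150*x^4 - 500*x^3/3 + 625*x^2/9) dx. Term by term:
    ∫_0^5/3 9*x^6 dx = 78125/1701;  ∫_0^5/3 -60*x^5 dx = -156250/729;  ∫_0^5/3 150*x^4 dx = 31250/81;
    ∫_0^5/3 -500*x^3/3 dx = -78125/243;  ∫_0^5/3 625*x^2/9 dx = 78125/729.
  Sum: 78125/1701 − 156250/729 + 31250/81 − 78125/243 + 78125/729 = 15625/5103.
  ∫_0^5/3 (u')² dx = ∫_0^5/3 (81*x^4 - 360*x^3 + 550*x^2 - 1000*x/3 + 625/9) dx. Term by term:
    ∫_0^5/3 81*x^4 dx = 625/3;  ∫_0^5/3 -360*x^3 dx = -6250/9;  ∫_0^5/3 550*x^2 dx = 68750/81;
    ∫_0^5/3 -1000*x/3 dx = -12500/27;  ∫_0^5/3 625/9 dx = 3125/27.
  Sum: 625/3 − 6250/9 + 68750/81 − 12500/27 + 3125/27 = 1250/81.
∫_0^5/3 u² dx = 15625/5103, so ||u||_L² = 125*sqrt(7)/189.
∫_0^5/3 (u')² dx = 1250/81, so ||u'||_L² = 25*sqrt(2)/9.
Ratio ||u||_L² / ||u'||_L² = 5*sqrt(14)/42.
Sharp Poincaré constant on H^1_0(0, 5/3) is C_P = L/π = 5/(3*π), achieved by sin(3*π/5·x).
A polynomial bump cannot attain the sharp Poincaré constant (only the first sine eigenfunction does), so the ratio is strictly less than C_P, consistent with ||u||_L² ≤ C_P ||u'||_L².


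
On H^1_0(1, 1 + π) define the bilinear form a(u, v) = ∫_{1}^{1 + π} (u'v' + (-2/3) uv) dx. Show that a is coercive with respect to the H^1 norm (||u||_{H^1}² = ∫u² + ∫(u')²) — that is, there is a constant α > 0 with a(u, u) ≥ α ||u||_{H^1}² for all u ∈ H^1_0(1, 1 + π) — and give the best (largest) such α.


α = 1/6

Coercivity of a(·,·) on H^1_0(1, 1 + π) means a(u, u) ≥ α ||u||_{H^1}² for every u ∈ H^1_0.
The interval has length L = π, and Poincaré/coercivity depend only on L. Here a(u, u) = ∫(u')² + (-2/3)·∫u².
Here c = -2/3 < 0 with |c| < (π/L)² = 1, so coercivity still holds. The condition a(u,u) ≥ α||u||_{H^1}² reads (1−α)∫(u')² ≥ (α−c)∫u². Any admissible α is ≤ 1 (rapidly oscillating u have ∫u²/∫(u')² → 0), and α = 1 would force 0 ≥ (1−c)∫u², impossible since c < 1; so 1−α > 0. By the sharp Poincaré inequality on H^1_0 of an interval of length L, ∫(u')² ≥ (π/L)²∫u² with equality for the first sine mode sin(π(x−x₀)/L) (x₀ the left endpoint), so the inequality holds for all u iff (1−α)(π/L)² ≥ α − c, i.e. α ≤ ((π/L)² + c)/((π/L)² + 1) = (1 + c(L/π)²)/(1 + (L/π)²). (Direct route, valid since c ≤ 0: Poincaré gives c∫u² ≥ c(L/π)²∫(u')², so a(u,u) ≥ (1 + c(L/π)²)∫(u')², while ||u||_{H^1}² ≤ (1 + (L/π)²)∫(u')²; dividing yields the same α.) With (π/L)² = 1 and c = -2/3, the largest admissible constant is α = ((π/L)² + c)/((π/L)² + 1).
Simplifying, α = 1/6.


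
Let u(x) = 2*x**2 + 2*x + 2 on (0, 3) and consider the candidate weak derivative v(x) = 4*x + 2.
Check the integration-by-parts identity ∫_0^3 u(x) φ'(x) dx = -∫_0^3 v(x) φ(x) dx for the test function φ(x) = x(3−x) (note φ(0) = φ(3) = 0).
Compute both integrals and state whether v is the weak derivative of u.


LHS = -36, RHS = -36. Yes, v = u' weakly.

u(x) = 2*x**2 + 2*x + 2, classical derivative u'(x) = 4*x + 2.
φ(x) = x(3−x), so φ'(x) = 3 - 2*x.
Note φ(0) = φ(3) = 0, so the boundary term u·φ vanishes.
LHS = ∫_0^3 u(x) φ'(x) dx = ∫_0^3 (-4*x^3 + 2*x^2 + 2*x + 6) dx. Term by term:
  ∫_0^3 -4*x^3 dx = -81;  ∫_0^3 2*x^2 dx = 18;  ∫_0^3 2*x dx = 9;
  ∫_0^3 6 dx = 18.
Sum: -81 + 18 + 9 + 18 = -36.
So LHS = -36.
∫_0^3 v(x) φ(x) dx = ∫_0^3 (-4*x^3 + 10*x^2 + 6*x) dx. Term by term:
  ∫_0^3 -4*x^3 dx = -81;  ∫_0^3 10*x^2 dx = 90;  ∫_0^3 6*x dx = 27.
Sum: -81 + 90 + 27 = 36.
So RHS = -∫_0^3 v(x) φ(x) dx = -36.
LHS = RHS, so the identity holds for this test φ.
Moreover u is smooth here and v(x) = u'(x) = 4*x + 2 pointwise, so the identity holds for every test function. Hence v is the weak derivative of u.


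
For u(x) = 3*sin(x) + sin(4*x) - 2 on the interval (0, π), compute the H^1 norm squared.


||u||_{H^1(0,π)}^2 = -24 + 43*π/2

u'(x) = 3*cos(x) + 4*cos(4*x).
Expand u² and (u')² and integrate term by term on (0, π), using: for integers n ≥ 1, ∫_0^π sin²(nx) dx = ∫_0^π cos²(nx) dx = π/2; for n ≠ n', ∫_0^π sin(nx)sin(n'x) dx = ∫_0^π cos(nx)cos(n'x) dx = 0; and by product-to-sum, ∫_0^π sin(nx)cos(n'x) dx = ½∫_0^π [sin((n+n')x) + sin((n−n')x)] dx, which is 0 when n+n' is even and 2n/(n²−n'²) when n+n' is odd (it need not vanish on (0, π)). For the constant mode: ∫_0^π 1 dx = π, ∫_0^π cos(nx) dx = 0, ∫_0^π sin(nx) dx = (1−(−1)^n)/n.
  u² squared terms: (-2)²·∫1 dx = 4·π = 4*π;  (3)²·∫sin(x)² dx = 9·π/2 = 9*π/2;  (1)²·∫sin(4x)² dx = 1·π/2 = π/2.
  u² cross terms: 2·(-2)·(3)·∫1·sin(x) dx = -12·(2) = -24;  2·(-2)·(1)·∫1·sin(4x) dx = -4·(0) = 0;  2·(3)·(1)·∫sin(x)·sin(4x) dx = 6·(0) = 0.
  So ∫_0^π u² dx = 4*π + 9*π/2 + π/2 − 24 + 0 + 0 = -24 + 9*π.
  (u')² squared terms: (3)²·∫cos(x)² dx = 9·π/2 = 9*π/2;  (4)²·∫cos(4x)² dx = 16·π/2 = 8*π.
  (u')² cross terms: 2·(3)·(4)·∫cos(x)·cos(4x) dx = 24·(0) = 0.
  So ∫_0^π (u')² dx = 9*π/2 + 8*π + 0 = 25*π/2.
||u||_{H^1}^2 = (-24 + 9*π) + (25*π/2) = -24 + 43*π/2.


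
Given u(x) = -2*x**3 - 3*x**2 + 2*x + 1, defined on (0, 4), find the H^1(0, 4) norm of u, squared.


||u||_{H^1}^2 = 3022868/105

The H^1 norm (squared) on an interval (0, L) is
  ||u||_{H^1}^2 = ∫_0^L u(x)^2 dx + ∫_0^L u'(x)^2 dx.
Compute u'(x) = -6*x**2 - 6*x + 2.
Then u(x)^2 = 4*x**6 + 12*x**5 + x**4 - 16*x**3 - 2*x**2 + 4*x + 1 and u'(x)^2 = 36*x**4 + 72*x**3 + 12*x**2 - 24*x + 4.
Integrate each monomial from 0 to 4 using ∫_0^4 c·x^n dx = c·4^(n+1)/(n+1):
  ∫_0^4 u(x)^2 dx = ∫_0^4 (4*x^6 + 12*x^5 + x^4 - 16*x^3 - 2*x^2 + 4*x + 1) dx. Term by term:
    ∫_0^4 4*x^6 dx = 65536/7;  ∫_0^4 12*x^5 dx = 8192;  ∫_0^4 x^4 dx = 1024/5;
    ∫_0^4 -16*x^3 dx = -1024;  ∫_0^4 -2*x^2 dx = -128/3;  ∫_0^4 4*x dx = 32;
    ∫_0^4 1 dx = 4.
  Sum: 65536/7 + 8192 + 1024/5 − 1024 − 128/3 + 32 + 4 = 1756484/105.
  ∫_0^4 u'(x)^2 dx = ∫_0^4 (36*x^4 + 72*x^3 + 12*x^2 - 24*x + 4) dx. Term by term:
    ∫_0^4 36*x^4 dx = 36864/5;  ∫_0^4 72*x^3 dx = 4608;  ∫_0^4 12*x^2 dx = 256;
    ∫_0^4 -24*x dx = -192;  ∫_0^4 4 dx = 16.
  Sum: 36864/5 + 4608 + 256 − 192 + 16 = 60304/5.
Adding: ||u||_{H^1}^2 = 1756484/105 + 60304/5 = 3022868/105.


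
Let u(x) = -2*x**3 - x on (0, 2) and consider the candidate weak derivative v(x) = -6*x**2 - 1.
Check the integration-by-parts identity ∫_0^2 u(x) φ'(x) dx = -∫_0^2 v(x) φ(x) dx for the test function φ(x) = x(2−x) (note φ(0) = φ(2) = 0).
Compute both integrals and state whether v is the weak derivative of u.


LHS = 164/15, RHS = 164/15. Yes, v = u' weakly.

u(x) = -2*x**3 - x, classical derivative u'(x) = -6*x**2 - 1.
φ(x) = x(2−x), so φ'(x) = 2 - 2*x.
Note φ(0) = φ(2) = 0, so the boundary term u·φ vanishes.
LHS = ∫_0^2 u(x) φ'(x) dx = ∫_0^2 (4*x^4 - 4*x^3 + 2*x^2 - 2*x) dx. Term by term:
  ∫_0^2 4*x^4 dx = 128/5;  ∫_0^2 -4*x^3 dx = -16;  ∫_0^2 2*x^2 dx = 16/3;
  ∫_0^2 -2*x dx = -4.
Sum: 128/5 − 16 + 16/3 − 4 = 164/15.
So LHS = 164/15.
∫_0^2 v(x) φ(x) dx = ∫_0^2 (6*x^4 - 12*x^3 + x^2 - 2*x) dx. Term by term:
  ∫_0^2 6*x^4 dx = 192/5;  ∫_0^2 -12*x^3 dx = -48;  ∫_0^2 x^2 dx = 8/3;
  ∫_0^2 -2*x dx = -4.
Sum: 192/5 − 48 + 8/3 − 4 = -164/15.
So RHS = -∫_0^2 v(x) φ(x) dx = 164/15.
LHS = RHS, so the identity holds for this test φ.
Moreover u is smooth here and v(x) = u'(x) = -6*x**2 - 1 pointwise, so the identity holds for every test function. Hence v is the weak derivative of u.


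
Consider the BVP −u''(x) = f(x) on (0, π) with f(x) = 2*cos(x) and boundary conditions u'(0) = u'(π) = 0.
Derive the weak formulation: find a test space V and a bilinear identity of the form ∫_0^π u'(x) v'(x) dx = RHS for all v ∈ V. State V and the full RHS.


V = H^1(0, π) (no boundary constraint on v; u is determined up to an additive constant); weak form: ∫_0^π u'v' dx = ∫_0^π (2*cos(x)) v dx for all v ∈ V.

Multiply both sides by a test function v and integrate from 0 to π:
  ∫_0^π −u''(x) v(x) dx = ∫_0^π f(x) v(x) dx.
Integrate the LHS by parts once:
  ∫_0^π −u'' v dx = −[u'(x) v(x)]_0^π + ∫_0^π u'(x) v'(x) dx.
Thus ∫_0^π u'(x) v'(x) dx = ∫_0^π f(x) v(x) dx + [u'(x) v(x)]_0^π.
Choose V so that boundary terms are either known or forced to vanish.
u has homogeneous Neumann: u'(0) = u'(π) = 0. So [u' v]_0^π = 0·v(π) − 0·v(0) = 0 for any v; take V = H^1(0, π).
Weak formulation: find u (satisfying any essential BC) such that ∫_0^π u'(x) v'(x) dx = ∫_0^π f v dx for all v ∈ V (homogeneous Neumann, so boundary terms vanish).
Substituting f(x) = 2*cos(x), the right-hand side is ∫_0^π (2*cos(x)) v dx.
Compatibility check (pure Neumann): taking v ≡ 1 ∈ V gives 0 = ∫_0^π f dx + (0) − (0), i.e. ∫_0^π f dx must equal u'(0) − u'(π) = 0. Indeed ∫_0^π (2*cos(x)) dx = 0, so the data are compatible. The solution is then unique only up to an additive constant (fix it e.g. by requiring ∫_0^π u dx = 0).


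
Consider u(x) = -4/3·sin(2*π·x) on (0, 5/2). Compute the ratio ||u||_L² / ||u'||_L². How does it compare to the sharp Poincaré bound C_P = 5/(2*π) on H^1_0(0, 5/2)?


||u||_L² / ||u'||_L² = 1/(2*π) < C_P = 5/(2*π).

u(x) = -4/3·sin(2*π·x), so u'(x) = -8*π*cos(2*π*x)/3.
Writing u(x) = A·sin(kπx/L) with A = -4/3 and k = 5, use ∫_0^L sin²(kπx/L) dx = L/2 and ∫_0^L cos²(kπx/L) dx = L/2.
u² = 16/9·sin²(2*π·x) and (u')² = 64*π^2/9·cos²(2*π·x), and each of sin², cos² integrates to L/2 = 5/4 over (0, 5/2).
∫_0^5/2 u² dx = 20/9, so ||u||_L² = 2*sqrt(5)/3.
∫_0^5/2 (u')² dx = 80*π^2/9, so ||u'||_L² = 4*sqrt(5)*π/3.
Ratio ||u||_L² / ||u'||_L² = 1/(2*π).
Sharp Poincaré constant on H^1_0(0, 5/2) is C_P = L/π = 5/(2*π), achieved by sin(2*π/5·x).
This is the k = 5 harmonic; the ratio L/(kπ) is strictly less than C_P = L/π, consistent with the sharp inequality ||u||_L² ≤ C_P ||u'||_L².


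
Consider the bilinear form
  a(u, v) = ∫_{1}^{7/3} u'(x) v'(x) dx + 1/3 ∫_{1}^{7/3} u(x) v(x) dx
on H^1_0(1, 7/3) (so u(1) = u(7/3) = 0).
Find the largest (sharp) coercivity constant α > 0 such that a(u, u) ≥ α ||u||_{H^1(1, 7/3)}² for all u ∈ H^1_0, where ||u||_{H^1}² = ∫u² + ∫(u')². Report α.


α = (16 + 27*π^2)/(3*(16 + 9*π^2))

Coercivity of a(·,·) on H^1_0(1, 7/3) means a(u, u) ≥ α ||u||_{H^1}² for every u ∈ H^1_0.
The interval has length L = 4/3, and Poincaré/coercivity depend only on L. Here a(u, u) = ∫(u')² + (1/3)·∫u².
Here 0 < c = 1/3 < 1. The condition a(u,u) ≥ α||u||_{H^1}² reads (1−α)∫(u')² ≥ (α−c)∫u². Any admissible α is ≤ 1 (rapidly oscillating u have ∫u²/∫(u')² → 0), and α = 1 would force 0 ≥ (1−c)∫u², impossible since c < 1; so 1−α > 0. By the sharp Poincaré inequality on H^1_0 of an interval of length L, ∫(u')² ≥ (π/L)²∫u² with equality for the first sine mode sin(π(x−x₀)/L) (x₀ the left endpoint), so the inequality holds for all u iff (1−α)(π/L)² ≥ α − c, i.e. α ≤ ((π/L)² + c)/((π/L)² + 1) = (1 + c(L/π)²)/(1 + (L/π)²). With (π/L)² = 9*π^2/16 and c = 1/3, the largest admissible constant is α = ((π/L)² + c)/((π/L)² + 1).
Simplifying, α = (16 + 27*π^2)/(3*(16 + 9*π^2)).


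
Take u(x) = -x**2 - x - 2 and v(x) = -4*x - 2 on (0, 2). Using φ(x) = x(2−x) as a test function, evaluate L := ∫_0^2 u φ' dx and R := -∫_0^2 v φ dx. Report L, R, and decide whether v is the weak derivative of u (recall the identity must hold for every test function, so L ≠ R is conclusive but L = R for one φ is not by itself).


LHS = 4, RHS = 8. No, v is not the weak derivative of u.

u(x) = -x**2 - x - 2, classical derivative u'(x) = -2*x - 1.
φ(x) = x(2−x), so φ'(x) = 2 - 2*x.
Note φ(0) = φ(2) = 0, so the boundary term u·φ vanishes.
LHS = ∫_0^2 u(x) φ'(x) dx = ∫_0^2 (2*x^3 + 2*x - 4) dx. Term by term:
  ∫_0^2 2*x^3 dx = 8;  ∫_0^2 2*x dx = 4;  ∫_0^2 -4 dx = -8.
Sum: 8 + 4 − 8 = 4.
So LHS = 4.
∫_0^2 v(x) φ(x) dx = ∫_0^2 (4*x^3 - 6*x^2 - 4*x) dx. Term by term:
  ∫_0^2 4*x^3 dx = 16;  ∫_0^2 -6*x^2 dx = -16;  ∫_0^2 -4*x dx = -8.
Sum: 16 − 16 − 8 = -8.
So RHS = -∫_0^2 v(x) φ(x) dx = 8.
LHS − RHS = -4 ≠ 0, so the identity fails.
(For a valid weak derivative the identity must hold for EVERY test function, in particular this one. The failure shows v is NOT the weak derivative of u.)
Correct weak derivative would be u'(x) = -2*x - 1.


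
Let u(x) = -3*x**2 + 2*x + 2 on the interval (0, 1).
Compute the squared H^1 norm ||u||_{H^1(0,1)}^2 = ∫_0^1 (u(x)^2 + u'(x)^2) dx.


||u||_{H^1}^2 = 122/15

The H^1 norm (squared) on an interval (0, L) is
  ||u||_{H^1}^2 = ∫_0^L u(x)^2 dx + ∫_0^L u'(x)^2 dx.
Compute u'(x) = 2 - 6*x.
Then u(x)^2 = 9*x**4 - 12*x**3 - 8*x**2 + 8*x + 4 and u'(x)^2 = 36*x**2 - 24*x + 4.
Integrate each monomial from 0 to 1 using ∫_0^1 c·x^n dx = c·1^(n+1)/(n+1):
  ∫_0^1 u(x)^2 dx = ∫_0^1 (9*x^4 - 12*x^3 - 8*x^2 + 8*x + 4) dx. Term by term:
    ∫_0^1 9*x^4 dx = 9/5;  ∫_0^1 -12*x^3 dx = -3;  ∫_0^1 -8*x^2 dx = -8/3;
    ∫_0^1 8*x dx = 4;  ∫_0^1 4 dx = 4.
  Sum: 9/5 − 3 − 8/3 + 4 + 4 = 62/15.
  ∫_0^1 u'(x)^2 dx = ∫_0^1 (36*x^2 - 24*x + 4) dx. Term by term:
    ∫_0^1 36*x^2 dx = 12;  ∫_0^1 -24*x dx = -12;  ∫_0^1 4 dx = 4.
  Sum: 12 − 12 + 4 = 4.
Adding: ||u||_{H^1}^2 = 62/15 + 4 = 122/15.


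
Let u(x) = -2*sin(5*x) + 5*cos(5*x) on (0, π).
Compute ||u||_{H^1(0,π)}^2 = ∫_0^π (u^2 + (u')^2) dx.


||u||_{H^1(0,π)}^2 = 377*π

u'(x) = -25*sin(5*x) - 10*cos(5*x).
Expand u² and (u')² and integrate term by term on (0, π), using: for integers n ≥ 1, ∫_0^π sin²(nx) dx = ∫_0^π cos²(nx) dx = π/2; for n ≠ n', ∫_0^π sin(nx)sin(n'x) dx = ∫_0^π cos(nx)cos(n'x) dx = 0; and by product-to-sum, ∫_0^π sin(nx)cos(n'x) dx = ½∫_0^π [sin((n+n')x) + sin((n−n')x)] dx, which is 0 when n+n' is even and 2n/(n²−n'²) when n+n' is odd (it need not vanish on (0, π)).
  u² squared terms: (-2)²·∫sin(5x)² dx = 4·π/2 = 2*π;  (5)²·∫cos(5x)² dx = 25·π/2 = 25*π/2.
  u² cross terms: 2·(-2)·(5)·∫sin(5x)·cos(5x) dx = -20·(0) = 0.
  So ∫_0^π u² dx = 2*π + 25*π/2 + 0 = 29*π/2.
  (u')² squared terms: (-25)²·∫sin(5x)² dx = 625·π/2 = 625*π/2;  (-10)²·∫cos(5x)² dx = 100·π/2 = 50*π.
  (u')² cross terms: 2·(-25)·(-10)·∫sin(5x)·cos(5x) dx = 500·(0) = 0.
  So ∫_0^π (u')² dx = 625*π/2 + 50*π + 0 = 725*π/2.
||u||_{H^1}^2 = (29*π/2) + (725*π/2) = 377*π.


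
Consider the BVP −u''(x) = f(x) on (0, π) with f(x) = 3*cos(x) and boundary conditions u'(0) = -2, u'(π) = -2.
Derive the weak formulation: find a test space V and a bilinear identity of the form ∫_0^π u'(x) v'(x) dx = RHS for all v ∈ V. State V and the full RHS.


V = H^1(0, π) (v unrestricted at boundary; u is determined up to an additive constant); weak form: ∫_0^π u'v' dx = ∫_0^π (3*cos(x)) v dx − 2·v(π) + 2·v(0) for all v ∈ V.

Multiply both sides by a test function v and integrate from 0 to π:
  ∫_0^π −u''(x) v(x) dx = ∫_0^π f(x) v(x) dx.
Integrate the LHS by parts once:
  ∫_0^π −u'' v dx = −[u'(x) v(x)]_0^π + ∫_0^π u'(x) v'(x) dx.
Thus ∫_0^π u'(x) v'(x) dx = ∫_0^π f(x) v(x) dx + [u'(x) v(x)]_0^π.
Choose V so that boundary terms are either known or forced to vanish.
u has inhomogeneous Neumann u'(0) = -2, u'(π) = -2. [u' v]_0^π = (-2)·v(π) − (-2)·v(0) = − 2·v(π) + 2·v(0). Take V = H^1(0, π); boundary term becomes part of RHS.
Weak formulation: find u (satisfying any essential BC) such that ∫_0^π u'(x) v'(x) dx = ∫_0^π f v dx − 2·v(π) + 2·v(0) for all v ∈ V (Neumann data are natural BCs: they enter the RHS as boundary terms).
Substituting f(x) = 3*cos(x), the right-hand side is ∫_0^π (3*cos(x)) v dx − 2·v(π) + 2·v(0).
Compatibility check (pure Neumann): taking v ≡ 1 ∈ V gives 0 = ∫_0^π f dx + (-2) − (-2), i.e. ∫_0^π f dx must equal u'(0) − u'(π) = 0. Indeed ∫_0^π (3*cos(x)) dx = 0, so the data are compatible. The solution is then unique only up to an additive constant (fix it e.g. by requiring ∫_0^π u dx = 0).


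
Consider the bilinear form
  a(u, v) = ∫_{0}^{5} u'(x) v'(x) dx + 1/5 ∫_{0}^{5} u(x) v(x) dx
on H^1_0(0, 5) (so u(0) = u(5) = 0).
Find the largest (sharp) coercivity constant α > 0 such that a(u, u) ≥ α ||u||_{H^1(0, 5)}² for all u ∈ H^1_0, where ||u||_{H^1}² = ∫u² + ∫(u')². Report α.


α = (5 + π^2)/(π^2 + 25)

Coercivity of a(·,·) on H^1_0(0, 5) means a(u, u) ≥ α ||u||_{H^1}² for every u ∈ H^1_0.
The interval has length L = 5, and Poincaré/coercivity depend only on L. Here a(u, u) = ∫(u')² + (1/5)·∫u².
Here 0 < c = 1/5 < 1. The condition a(u,u) ≥ α||u||_{H^1}² reads (1−α)∫(u')² ≥ (α−c)∫u². Any admissible α is ≤ 1 (rapidly oscillating u have ∫u²/∫(u')² → 0), and α = 1 would force 0 ≥ (1−c)∫u², impossible since c < 1; so 1−α > 0. By the sharp Poincaré inequality on H^1_0 of an interval of length L, ∫(u')² ≥ (π/L)²∫u² with equality for the first sine mode sin(π(x−x₀)/L) (x₀ the left endpoint), so the inequality holds for all u iff (1−α)(π/L)² ≥ α − c, i.e. α ≤ ((π/L)² + c)/((π/L)² + 1) = (1 + c(L/π)²)/(1 + (L/π)²). With (π/L)² = π^2/25 and c = 1/5, the largest admissible constant is α = ((π/L)² + c)/((π/L)² + 1).
Simplifying, α = (5 + π^2)/(π^2 + 25).


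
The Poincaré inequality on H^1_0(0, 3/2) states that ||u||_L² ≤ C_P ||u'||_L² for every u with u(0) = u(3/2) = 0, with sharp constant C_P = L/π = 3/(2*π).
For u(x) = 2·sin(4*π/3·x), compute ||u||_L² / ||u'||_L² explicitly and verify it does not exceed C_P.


||u||_L² / ||u'||_L² = 3/(4*π) < C_P = 3/(2*π).

u(x) = 2·sin(4*π/3·x), so u'(x) = 8*π*cos(4*π*x/3)/3.
Writing u(x) = A·sin(kπx/L) with A = 2 and k = 2, use ∫_0^L sin²(kπx/L) dx = L/2 and ∫_0^L cos²(kπx/L) dx = L/2.
u² = 4·sin²(4*π/3·x) and (u')² = 64*π^2/9·cos²(4*π/3·x), and each of sin², cos² integrates to L/2 = 3/4 over (0, 3/2).
∫_0^3/2 u² dx = 3, so ||u||_L² = sqrt(3).
∫_0^3/2 (u')² dx = 16*π^2/3, so ||u'||_L² = 4*sqrt(3)*π/3.
Ratio ||u||_L² / ||u'||_L² = 3/(4*π).
Sharp Poincaré constant on H^1_0(0, 3/2) is C_P = L/π = 3/(2*π), achieved by sin(2*π/3·x).
This is the k = 2 harmonic; the ratio L/(kπ) is strictly less than C_P = L/π, consistent with the sharp inequality ||u||_L² ≤ C_P ||u'||_L².


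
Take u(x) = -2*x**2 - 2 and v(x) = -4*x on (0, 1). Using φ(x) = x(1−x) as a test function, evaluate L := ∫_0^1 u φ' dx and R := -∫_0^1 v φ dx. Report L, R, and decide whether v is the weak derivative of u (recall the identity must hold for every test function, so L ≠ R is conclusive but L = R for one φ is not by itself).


LHS = 1/3, RHS = 1/3. Yes, v = u' weakly.

u(x) = -2*x**2 - 2, classical derivative u'(x) = -4*x.
φ(x) = x(1−x), so φ'(x) = 1 - 2*x.
Note φ(0) = φ(1) = 0, so the boundary term u·φ vanishes.
LHS = ∫_0^1 u(x) φ'(x) dx = ∫_0^1 (4*x^3 - 2*x^2 + 4*x - 2) dx. Term by term:
  ∫_0^1 4*x^3 dx = 1;  ∫_0^1 -2*x^2 dx = -2/3;  ∫_0^1 4*x dx = 2;
  ∫_0^1 -2 dx = -2.
Sum: 1 − 2/3 + 2 − 2 = 1/3.
So LHS = 1/3.
∫_0^1 v(x) φ(x) dx = ∫_0^1 (4*x^3 - 4*x^2) dx. Term by term:
  ∫_0^1 4*x^3 dx = 1;  ∫_0^1 -4*x^2 dx = -4/3.
Sum: 1 − 4/3 = -1/3.
So RHS = -∫_0^1 v(x) φ(x) dx = 1/3.
LHS = RHS, so the identity holds for this test φ.
Moreover u is smooth here and v(x) = u'(x) = -4*x pointwise, so the identity holds for every test function. Hence v is the weak derivative of u.


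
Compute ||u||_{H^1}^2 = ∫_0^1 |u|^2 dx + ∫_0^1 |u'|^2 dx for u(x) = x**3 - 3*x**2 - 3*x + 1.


||u||_{H^1}^2 = 1034/35

The H^1 norm (squared) on an interval (0, L) is
  ||u||_{H^1}^2 = ∫_0^L u(x)^2 dx + ∫_0^L u'(x)^2 dx.
Compute u'(x) = 3*x**2 - 6*x - 3.
Then u(x)^2 = x**6 - 6*x**5 + 3*x**4 + 20*x**3 + 3*x**2 - 6*x + 1 and u'(x)^2 = 9*x**4 - 36*x**3 + 18*x**2 + 36*x + 9.
Integrate each monomial from 0 to 1 using ∫_0^1 c·x^n dx = c·1^(n+1)/(n+1):
  ∫_0^1 u(x)^2 dx = ∫_0^1 (x^6 - 6*x^5 + 3*x^4 + 20*x^3 + 3*x^2 - 6*x + 1) dx. Term by term:
    ∫_0^1 x^6 dx = 1/7;  ∫_0^1 -6*x^5 dx = -1;  ∫_0^1 3*x^4 dx = 3/5;
    ∫_0^1 20*x^3 dx = 5;  ∫_0^1 3*x^2 dx = 1;  ∫_0^1 -6*x dx = -3;
    ∫_0^1 1 dx = 1.
  Sum: 1/7 − 1 + 3/5 + 5 + 1 − 3 + 1 = 131/35.
  ∫_0^1 u'(x)^2 dx = ∫_0^1 (9*x^4 - 36*x^3 + 18*x^2 + 36*x + 9) dx. Term by term:
    ∫_0^1 9*x^4 dx = 9/5;  ∫_0^1 -36*x^3 dx = -9;  ∫_0^1 18*x^2 dx = 6;
    ∫_0^1 36*x dx = 18;  ∫_0^1 9 dx = 9.
  Sum: 9/5 − 9 + 6 + 18 + 9 = 129/5.
Adding: ||u||_{H^1}^2 = 131/35 + 129/5 = 1034/35.


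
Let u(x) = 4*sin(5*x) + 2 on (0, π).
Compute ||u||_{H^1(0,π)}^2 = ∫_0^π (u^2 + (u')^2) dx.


||u||_{H^1(0,π)}^2 = 32/5 + 212*π

u'(x) = 20*cos(5*x).
Expand u² and (u')² and integrate term by term on (0, π), using: for integers n ≥ 1, ∫_0^π sin²(nx) dx = ∫_0^π cos²(nx) dx = π/2; for n ≠ n', ∫_0^π sin(nx)sin(n'x) dx = ∫_0^π cos(nx)cos(n'x) dx = 0; and by product-to-sum, ∫_0^π sin(nx)cos(n'x) dx = ½∫_0^π [sin((n+n')x) + sin((n−n')x)] dx, which is 0 when n+n' is even and 2n/(n²−n'²) when n+n' is odd (it need not vanish on (0, π)). For the constant mode: ∫_0^π 1 dx = π, ∫_0^π cos(nx) dx = 0, ∫_0^π sin(nx) dx = (1−(−1)^n)/n.
  u² squared terms: (2)²·∫1 dx = 4·π = 4*π;  (4)²·∫sin(5x)² dx = 16·π/2 = 8*π.
  u² cross terms: 2·(2)·(4)·∫1·sin(5x) dx = 16·(2/5) = 32/5.
  So ∫_0^π u² dx = 4*π + 8*π + 32/5 = 32/5 + 12*π.
  (u')² squared terms: (20)²·∫cos(5x)² dx = 400·π/2 = 200*π.
  So ∫_0^π (u')² dx = 200*π.
||u||_{H^1}^2 = (32/5 + 12*π) + (200*π) = 32/5 + 212*π.


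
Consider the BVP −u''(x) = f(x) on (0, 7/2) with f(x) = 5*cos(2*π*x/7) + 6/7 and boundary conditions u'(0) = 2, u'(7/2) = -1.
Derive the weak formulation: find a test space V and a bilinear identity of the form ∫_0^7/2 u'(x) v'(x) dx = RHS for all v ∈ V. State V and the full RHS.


V = H^1(0, 7/2) (v unrestricted at boundary; u is determined up to an additive constant); weak form: ∫_0^7/2 u'v' dx = ∫_0^7/2 (5*cos(2*π*x/7) + 6/7) v dx − v(7/2) − 2·v(0) for all v ∈ V.

Multiply both sides by a test function v and integrate from 0 to 7/2:
  ∫_0^7/2 −u''(x) v(x) dx = ∫_0^7/2 f(x) v(x) dx.
Integrate the LHS by parts once:
  ∫_0^7/2 −u'' v dx = −[u'(x) v(x)]_0^7/2 + ∫_0^7/2 u'(x) v'(x) dx.
Thus ∫_0^7/2 u'(x) v'(x) dx = ∫_0^7/2 f(x) v(x) dx + [u'(x) v(x)]_0^7/2.
Choose V so that boundary terms are either known or forced to vanish.
u has inhomogeneous Neumann u'(0) = 2, u'(7/2) = -1. [u' v]_0^7/2 = (-1)·v(7/2) − (2)·v(0) = − v(7/2) − 2·v(0). Take V = H^1(0, 7/2); boundary term becomes part of RHS.
Weak formulation: find u (satisfying any essential BC) such that ∫_0^7/2 u'(x) v'(x) dx = ∫_0^7/2 f v dx − v(7/2) − 2·v(0) for all v ∈ V (Neumann data are natural BCs: they enter the RHS as boundary terms).
Substituting f(x) = 5*cos(2*π*x/7) + 6/7, the right-hand side is ∫_0^7/2 (5*cos(2*π*x/7) + 6/7) v dx − v(7/2) − 2·v(0).
Compatibility check (pure Neumann): taking v ≡ 1 ∈ V gives 0 = ∫_0^7/2 f dx + (-1) − (2), i.e. ∫_0^7/2 f dx must equal u'(0) − u'(7/2) = 3. Indeed ∫_0^7/2 (5*cos(2*π*x/7) + 6/7) dx = 3, so the data are compatible. The solution is then unique only up to an additive constant (fix it e.g. by requiring ∫_0^7/2 u dx = 0).


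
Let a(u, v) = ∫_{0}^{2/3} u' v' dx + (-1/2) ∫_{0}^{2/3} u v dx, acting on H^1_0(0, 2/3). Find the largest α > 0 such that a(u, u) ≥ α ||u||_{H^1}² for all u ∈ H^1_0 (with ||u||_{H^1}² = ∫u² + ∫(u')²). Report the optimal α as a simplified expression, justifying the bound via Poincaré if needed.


α = (-2 + 9*π^2)/(4 + 9*π^2)

Coercivity of a(·,·) on H^1_0(0, 2/3) means a(u, u) ≥ α ||u||_{H^1}² for every u ∈ H^1_0.
The interval has length L = 2/3, and Poincaré/coercivity depend only on L. Here a(u, u) = ∫(u')² + (-1/2)·∫u².
Here c = -1/2 < 0 with |c| < (π/L)² = 9*π^2/4, so coercivity still holds. The condition a(u,u) ≥ α||u||_{H^1}² reads (1−α)∫(u')² ≥ (α−c)∫u². Any admissible α is ≤ 1 (rapidly oscillating u have ∫u²/∫(u')² → 0), and α = 1 would force 0 ≥ (1−c)∫u², impossible since c < 1; so 1−α > 0. By the sharp Poincaré inequality on H^1_0 of an interval of length L, ∫(u')² ≥ (π/L)²∫u² with equality for the first sine mode sin(π(x−x₀)/L) (x₀ the left endpoint), so the inequality holds for all u iff (1−α)(π/L)² ≥ α − c, i.e. α ≤ ((π/L)² + c)/((π/L)² + 1) = (1 + c(L/π)²)/(1 + (L/π)²). (Direct route, valid since c ≤ 0: Poincaré gives c∫u² ≥ c(L/π)²∫(u')², so a(u,u) ≥ (1 + c(L/π)²)∫(u')², while ||u||_{H^1}² ≤ (1 + (L/π)²)∫(u')²; dividing yields the same α.) With (π/L)² = 9*π^2/4 and c = -1/2, the largest admissible constant is α = ((π/L)² + c)/((π/L)² + 1).
Simplifying, α = (-2 + 9*π^2)/(4 + 9*π^2).


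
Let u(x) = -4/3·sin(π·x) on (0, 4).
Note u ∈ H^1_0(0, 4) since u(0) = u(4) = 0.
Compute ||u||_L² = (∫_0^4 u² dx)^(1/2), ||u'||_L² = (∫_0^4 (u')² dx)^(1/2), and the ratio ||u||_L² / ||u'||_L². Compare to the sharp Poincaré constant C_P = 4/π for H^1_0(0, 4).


||u||_L² / ||u'||_L² = 1/π < C_P = 4/π.

u(x) = -4/3·sin(π·x), so u'(x) = -4*π*cos(π*x)/3.
Writing u(x) = A·sin(kπx/L) with A = -4/3 and k = 4, use ∫_0^L sin²(kπx/L) dx = L/2 and ∫_0^L cos²(kπx/L) dx = L/2.
u² = 16/9·sin²(π·x) and (u')² = 16*π^2/9·cos²(π·x), and each of sin², cos² integrates to L/2 = 2 over (0, 4).
∫_0^4 u² dx = 32/9, so ||u||_L² = 4*sqrt(2)/3.
∫_0^4 (u')² dx = 32*π^2/9, so ||u'||_L² = 4*sqrt(2)*π/3.
Ratio ||u||_L² / ||u'||_L² = 1/π.
Sharp Poincaré constant on H^1_0(0, 4) is C_P = L/π = 4/π, achieved by sin(π/4·x).
This is the k = 4 harmonic; the ratio L/(kπ) is strictly less than C_P = L/π, consistent with the sharp inequality ||u||_L² ≤ C_P ||u'||_L².


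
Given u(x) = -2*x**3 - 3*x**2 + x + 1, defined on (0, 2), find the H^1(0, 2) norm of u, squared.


||u||_{H^1}^2 = 78352/105

The H^1 norm (squared) on an interval (0, L) is
  ||u||_{H^1}^2 = ∫_0^L u(x)^2 dx + ∫_0^L u'(x)^2 dx.
Compute u'(x) = -6*x**2 - 6*x + 1.
Then u(x)^2 = 4*x**6 + 12*x**5 + 5*x**4 - 10*x**3 - 5*x**2 + 2*x + 1 and u'(x)^2 = 36*x**4 + 72*x**3 + 24*x**2 - 12*x + 1.
Integrate each monomial from 0 to 2 using ∫_0^2 c·x^n dx = c·2^(n+1)/(n+1):
  ∫_0^2 u(x)^2 dx = ∫_0^2 (4*x^6 + 12*x^5 + 5*x^4 - 10*x^3 - 5*x^2 + 2*x + 1) dx. Term by term:
    ∫_0^2 4*x^6 dx = 512/7;  ∫_0^2 12*x^5 dx = 128;  ∫_0^2 5*x^4 dx = 32;
    ∫_0^2 -10*x^3 dx = -40;  ∫_0^2 -5*x^2 dx = -40/3;  ∫_0^2 2*x dx = 4;
    ∫_0^2 1 dx = 2.
  Sum: 512/7 + 128 + 32 − 40 − 40/3 + 4 + 2 = 3902/21.
  ∫_0^2 u'(x)^2 dx = ∫_0^2 (36*x^4 + 72*x^3 + 24*x^2 - 12*x + 1) dx. Term by term:
    ∫_0^2 36*x^4 dx = 1152/5;  ∫_0^2 72*x^3 dx = 288;  ∫_0^2 24*x^2 dx = 64;
    ∫_0^2 -12*x dx = -24;  ∫_0^2 1 dx = 2.
  Sum: 1152/5 + 288 + 64 − 24 + 2 = 2802/5.
Adding: ||u||_{H^1}^2 = 3902/21 + 2802/5 = 78352/105.


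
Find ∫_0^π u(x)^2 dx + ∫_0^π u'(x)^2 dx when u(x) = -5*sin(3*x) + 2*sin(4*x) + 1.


||u||_{H^1(0,π)}^2 = -20/3 + 160*π

u'(x) = -15*cos(3*x) + 8*cos(4*x).
Expand u² and (u')² and integrate term by term on (0, π), using: for integers n ≥ 1, ∫_0^π sin²(nx) dx = ∫_0^π cos²(nx) dx = π/2; for n ≠ n', ∫_0^π sin(nx)sin(n'x) dx = ∫_0^π cos(nx)cos(n'x) dx = 0; and by product-to-sum, ∫_0^π sin(nx)cos(n'x) dx = ½∫_0^π [sin((n+n')x) + sin((n−n')x)] dx, which is 0 when n+n' is even and 2n/(n²−n'²) when n+n' is odd (it need not vanish on (0, π)). For the constant mode: ∫_0^π 1 dx = π, ∫_0^π cos(nx) dx = 0, ∫_0^π sin(nx) dx = (1−(−1)^n)/n.
  u² squared terms: (1)²·∫1 dx = 1·π = π;  (-5)²·∫sin(3x)² dx = 25·π/2 = 25*π/2;  (2)²·∫sin(4x)² dx = 4·π/2 = 2*π.
  u² cross terms: 2·(1)·(-5)·∫1·sin(3x) dx = -10·(2/3) = -20/3;  2·(1)·(2)·∫1·sin(4x) dx = 4·(0) = 0;  2·(-5)·(2)·∫sin(3x)·sin(4x) dx = -20·(0) = 0.
  So ∫_0^π u² dx = π + 25*π/2 + 2*π − 20/3 + 0 + 0 = -20/3 + 31*π/2.
  (u')² squared terms: (-15)²·∫cos(3x)² dx = 225·π/2 = 225*π/2;  (8)²·∫cos(4x)² dx = 64·π/2 = 32*π.
  (u')² cross terms: 2·(-15)·(8)·∫cos(3x)·cos(4x) dx = -240·(0) = 0.
  So ∫_0^π (u')² dx = 225*π/2 + 32*π + 0 = 289*π/2.
||u||_{H^1}^2 = (-20/3 + 31*π/2) + (289*π/2) = -20/3 + 160*π.


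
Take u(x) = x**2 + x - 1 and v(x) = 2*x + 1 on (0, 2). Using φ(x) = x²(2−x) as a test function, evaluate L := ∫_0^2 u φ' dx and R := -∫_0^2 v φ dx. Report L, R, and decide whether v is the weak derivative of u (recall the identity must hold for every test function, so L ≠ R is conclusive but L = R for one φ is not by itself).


LHS = -68/15, RHS = -68/15. Yes, v = u' weakly.

u(x) = x**2 + x - 1, classical derivative u'(x) = 2*x + 1.
φ(x) = x²(2−x), so φ'(x) = x*(4 - 3*x).
Note φ(0) = φ(2) = 0, so the boundary term u·φ vanishes.
LHS = ∫_0^2 u(x) φ'(x) dx = ∫_0^2 (-3*x^4 + x^3 + 7*x^2 - 4*x) dx. Term by term:
  ∫_0^2 -3*x^4 dx = -96/5;  ∫_0^2 x^3 dx = 4;  ∫_0^2 7*x^2 dx = 56/3;
  ∫_0^2 -4*x dx = -8.
Sum: -96/5 + 4 + 56/3 − 8 = -68/15.
So LHS = -68/15.
∫_0^2 v(x) φ(x) dx = ∫_0^2 (-2*x^4 + 3*x^3 + 2*x^2) dx. Term by term:
  ∫_0^2 -2*x^4 dx = -64/5;  ∫_0^2 3*x^3 dx = 12;  ∫_0^2 2*x^2 dx = 16/3.
Sum: -64/5 + 12 + 16/3 = 68/15.
So RHS = -∫_0^2 v(x) φ(x) dx = -68/15.
LHS = RHS, so the identity holds for this test φ.
Moreover u is smooth here and v(x) = u'(x) = 2*x + 1 pointwise, so the identity holds for every test function. Hence v is the weak derivative of u.
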